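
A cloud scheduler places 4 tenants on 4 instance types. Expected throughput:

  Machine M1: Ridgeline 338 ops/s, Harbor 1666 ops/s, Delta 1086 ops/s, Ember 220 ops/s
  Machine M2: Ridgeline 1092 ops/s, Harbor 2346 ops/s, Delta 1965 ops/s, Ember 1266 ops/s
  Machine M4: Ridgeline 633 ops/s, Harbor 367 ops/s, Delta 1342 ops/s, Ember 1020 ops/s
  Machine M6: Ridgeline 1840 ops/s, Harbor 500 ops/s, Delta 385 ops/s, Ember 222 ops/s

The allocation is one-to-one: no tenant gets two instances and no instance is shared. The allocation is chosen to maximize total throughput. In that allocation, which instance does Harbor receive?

Optimal: Ridgeline→Machine M6 (1840 ops/s), Harbor→Machine M1 (1666 ops/s), Delta→Machine M2 (1965 ops/s), Ember→Machine M4 (1020 ops/s) — total 1840+1666+1965+1020 = 6491 ops/s.
Max-entry greedy (repeatedly take the single best remaining cell) gives 5748 ops/s, worse by 743.
Next-best assignment: Ridgeline→Machine M6, Harbor→Machine M2, Delta→Machine M1, Ember→Machine M4 = 6292 ops/s.
Checked against all permutations: 6491 ops/s is optimal.
Harbor's own top instance is Machine M2 (2346 ops/s), but forcing Harbor→Machine M2 and reassigning the rest optimally gives only 6292 ops/s — worse by 199.

Harbor receives Machine M1.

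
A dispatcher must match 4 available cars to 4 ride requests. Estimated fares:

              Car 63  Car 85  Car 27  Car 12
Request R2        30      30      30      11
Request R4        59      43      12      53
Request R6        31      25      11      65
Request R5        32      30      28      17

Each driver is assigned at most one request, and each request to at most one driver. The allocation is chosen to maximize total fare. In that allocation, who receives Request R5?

Car 85 receives Request R5.

Optimal: Car 63→Request R4 ($59), Car 85→Request R5 ($30), Car 27→Request R2 ($30), Car 12→Request R6 ($65) — total 59+30+30+65 = $184.
Column-greedy (each request in turn goes to its best remaining driver) gives $136, worse by 48.
Next-best assignment: Car 63→Request R4, Car 85→Request R2, Car 27→Request R5, Car 12→Request R6 = $182.
Every other assignment is strictly worse.
Car 85's own top request is Request R4 ($43), but forcing Car 85→Request R4 and reassigning the rest optimally gives only $170 — worse by 14.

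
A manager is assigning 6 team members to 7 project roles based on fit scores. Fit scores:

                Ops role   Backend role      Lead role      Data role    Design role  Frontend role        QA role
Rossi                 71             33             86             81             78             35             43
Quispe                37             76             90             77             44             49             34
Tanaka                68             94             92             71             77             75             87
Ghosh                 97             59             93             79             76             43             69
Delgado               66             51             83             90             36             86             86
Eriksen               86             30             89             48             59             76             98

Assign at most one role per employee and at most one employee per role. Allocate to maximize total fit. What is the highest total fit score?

Optimal: Rossi→Design role (78 pts), Quispe→Lead role (90 pts), Tanaka→Backend role (94 pts), Ghosh→Ops role (97 pts), Delgado→Data role (90 pts), Eriksen→QA role (98 pts) — total 78+90+94+97+90+98 = 547 pts.
Column-greedy (each role in turn goes to its best remaining employee) gives 525 pts, worse by 22.
No other one-to-one assignment exceeds 547 pts.

Maximum total: 547 pts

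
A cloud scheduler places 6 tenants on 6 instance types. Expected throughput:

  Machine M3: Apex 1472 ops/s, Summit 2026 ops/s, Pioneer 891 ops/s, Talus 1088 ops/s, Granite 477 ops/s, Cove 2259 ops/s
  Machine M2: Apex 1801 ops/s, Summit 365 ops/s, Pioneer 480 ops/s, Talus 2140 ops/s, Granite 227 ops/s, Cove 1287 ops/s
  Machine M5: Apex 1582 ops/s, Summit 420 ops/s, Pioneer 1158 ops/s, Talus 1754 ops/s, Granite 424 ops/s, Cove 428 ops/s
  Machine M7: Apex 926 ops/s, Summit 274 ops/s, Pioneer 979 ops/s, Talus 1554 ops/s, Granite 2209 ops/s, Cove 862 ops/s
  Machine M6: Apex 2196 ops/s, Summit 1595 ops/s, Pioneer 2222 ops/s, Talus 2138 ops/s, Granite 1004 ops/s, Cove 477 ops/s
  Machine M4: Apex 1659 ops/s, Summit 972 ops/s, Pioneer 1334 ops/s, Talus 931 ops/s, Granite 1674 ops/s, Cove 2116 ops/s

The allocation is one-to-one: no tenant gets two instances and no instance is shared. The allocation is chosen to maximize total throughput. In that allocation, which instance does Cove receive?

Cove receives Machine M4.

This is the linear assignment problem.
Optimal: Apex→Machine M5 (1582 ops/s), Summit→Machine M3 (2026 ops/s), Pioneer→Machine M6 (2222 ops/s), Talus→Machine M2 (2140 ops/s), Granite→Machine M7 (2209 ops/s), Cove→Machine M4 (2116 ops/s) — total 1582+2026+2222+2140+2209+2116 = 12295 ops/s.
Row-greedy (each tenant in turn takes its best remaining instance) gives 10333 ops/s, worse by 1962.
No other one-to-one assignment exceeds 12295 ops/s.
Cove's own top instance is Machine M3 (2259 ops/s), but forcing Cove→Machine M3 and reassigning the rest optimally gives only 11384 ops/s — worse by 911.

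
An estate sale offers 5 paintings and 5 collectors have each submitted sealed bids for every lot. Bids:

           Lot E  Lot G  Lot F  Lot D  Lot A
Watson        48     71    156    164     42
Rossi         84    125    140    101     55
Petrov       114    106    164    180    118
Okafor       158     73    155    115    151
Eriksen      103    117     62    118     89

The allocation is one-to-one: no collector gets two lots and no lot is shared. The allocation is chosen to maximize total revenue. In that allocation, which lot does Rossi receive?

Rossi receives Lot G.

Optimal: Watson→Lot F ($156), Rossi→Lot G ($125), Petrov→Lot D ($180), Okafor→Lot A ($151), Eriksen→Lot E ($103) — total 156+125+180+151+103 = $715.
Next-best assignment: Watson→Lot F, Rossi→Lot G, Petrov→Lot D, Okafor→Lot E, Eriksen→Lot A = $708.
Rossi's own top lot is Lot F ($140), but forcing Rossi→Lot F and reassigning the rest optimally gives only $697 — worse by 18.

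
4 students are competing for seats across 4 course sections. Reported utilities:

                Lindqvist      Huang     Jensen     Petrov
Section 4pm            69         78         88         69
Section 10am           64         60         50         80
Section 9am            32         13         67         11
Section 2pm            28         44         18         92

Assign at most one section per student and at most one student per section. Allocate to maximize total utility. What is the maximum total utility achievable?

Optimal: Lindqvist→Section 10am (64 points), Huang→Section 4pm (78 points), Jensen→Section 9am (67 points), Petrov→Section 2pm (92 points) — total 64+78+67+92 = 301 points.
Row-greedy (each student in turn takes its best remaining section) gives 288 points, worse by 13.
Swapping Jensen↔Huang (Jensen→Section 4pm 88 points, Huang→Section 9am 13 points) loses 44.
No other one-to-one assignment exceeds 301 points.

Maximum total: 301 points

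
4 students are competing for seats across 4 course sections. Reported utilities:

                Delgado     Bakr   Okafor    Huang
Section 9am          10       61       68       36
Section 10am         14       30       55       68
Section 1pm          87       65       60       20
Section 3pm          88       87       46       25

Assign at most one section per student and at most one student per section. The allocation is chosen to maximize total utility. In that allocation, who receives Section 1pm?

Treat this as an assignment problem: match each student to one section.
Optimal: Delgado→Section 1pm (87 points), Bakr→Section 3pm (87 points), Okafor→Section 9am (68 points), Huang→Section 10am (68 points) — total 87+87+68+68 = 310 points.
Row-greedy (each student in turn takes its best remaining section) gives 289 points, worse by 21.
Next-best assignment: Delgado→Section 3pm, Bakr→Section 1pm, Okafor→Section 9am, Huang→Section 10am = 289 points.
Delgado's own top section is Section 3pm (88 points), but forcing Delgado→Section 3pm and reassigning the rest optimally gives only 289 points — worse by 21.

Delgado receives Section 1pm.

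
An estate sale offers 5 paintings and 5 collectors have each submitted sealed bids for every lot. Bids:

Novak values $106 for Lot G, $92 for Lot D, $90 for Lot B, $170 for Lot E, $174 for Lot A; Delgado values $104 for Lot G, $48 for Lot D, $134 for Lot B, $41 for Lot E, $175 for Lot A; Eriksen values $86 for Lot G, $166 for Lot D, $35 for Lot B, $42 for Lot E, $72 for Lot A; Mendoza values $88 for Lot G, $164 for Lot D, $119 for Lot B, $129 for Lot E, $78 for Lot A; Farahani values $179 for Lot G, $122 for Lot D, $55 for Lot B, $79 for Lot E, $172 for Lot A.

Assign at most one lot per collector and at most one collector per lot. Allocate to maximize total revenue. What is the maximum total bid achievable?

Optimal: Novak→Lot E ($170), Delgado→Lot A ($175), Eriksen→Lot D ($166), Mendoza→Lot B ($119), Farahani→Lot G ($179) — total 170+175+166+119+179 = $809.
Column-greedy (each lot in turn goes to its best remaining collector) gives $727, worse by 82.
Next-best assignment: Novak→Lot A, Delgado→Lot B, Eriksen→Lot D, Mendoza→Lot E, Farahani→Lot G = $782.

Max total: $809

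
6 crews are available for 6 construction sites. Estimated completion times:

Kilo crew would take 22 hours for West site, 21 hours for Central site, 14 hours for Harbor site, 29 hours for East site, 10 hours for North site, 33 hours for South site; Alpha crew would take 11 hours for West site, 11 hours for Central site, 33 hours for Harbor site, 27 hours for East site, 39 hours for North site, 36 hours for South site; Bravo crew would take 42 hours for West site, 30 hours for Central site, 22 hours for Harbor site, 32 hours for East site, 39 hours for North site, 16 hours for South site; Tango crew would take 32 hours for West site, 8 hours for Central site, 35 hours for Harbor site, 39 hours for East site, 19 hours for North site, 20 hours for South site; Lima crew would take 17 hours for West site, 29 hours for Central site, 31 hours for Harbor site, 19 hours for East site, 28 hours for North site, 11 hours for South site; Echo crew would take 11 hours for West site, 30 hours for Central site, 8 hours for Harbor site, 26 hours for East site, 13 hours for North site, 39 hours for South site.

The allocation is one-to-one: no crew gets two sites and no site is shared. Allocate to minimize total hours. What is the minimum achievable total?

Treat this as an assignment problem: match each crew to one site.
Optimal: Kilo crew→North site (10 hours), Alpha crew→West site (11 hours), Bravo crew→South site (16 hours), Tango crew→Central site (8 hours), Lima crew→East site (19 hours), Echo crew→Harbor site (8 hours) — total 10+11+16+8+19+8 = 72 hours.
Min-entry greedy (repeatedly take the single cheapest remaining cell) gives 80 hours, worse by 8.
Next-best assignment: Kilo crew→North site, Alpha crew→West site, Bravo crew→East site, Tango crew→Central site, Lima crew→South site, Echo crew→Harbor site = 80 hours.
Checked against all permutations: 72 hours is optimal.

Min total: 72 hours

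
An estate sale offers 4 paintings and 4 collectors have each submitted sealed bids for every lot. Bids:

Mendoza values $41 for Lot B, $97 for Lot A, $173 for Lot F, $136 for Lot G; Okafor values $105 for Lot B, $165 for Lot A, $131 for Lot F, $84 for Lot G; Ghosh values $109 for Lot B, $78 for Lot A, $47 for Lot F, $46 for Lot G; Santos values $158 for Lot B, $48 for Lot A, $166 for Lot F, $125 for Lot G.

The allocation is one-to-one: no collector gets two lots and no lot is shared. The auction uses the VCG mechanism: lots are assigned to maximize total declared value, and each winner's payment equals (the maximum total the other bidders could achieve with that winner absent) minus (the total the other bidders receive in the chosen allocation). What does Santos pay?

Santos pays $37.

Efficient allocation: Mendoza→Lot G ($136), Okafor→Lot A ($165), Ghosh→Lot B ($109), Santos→Lot F ($166); total welfare W = $576.
Santos receives Lot F at value $166, so the others get W − 166 = $410.
Without Santos: best allocation of the remaining 3 bidders over all 4 lots is Mendoza→Lot F ($173), Okafor→Lot A ($165), Ghosh→Lot B ($109), total $447.
VCG payment = (others' best without Santos) − (others' welfare with Santos) = 447 − 410 = $37.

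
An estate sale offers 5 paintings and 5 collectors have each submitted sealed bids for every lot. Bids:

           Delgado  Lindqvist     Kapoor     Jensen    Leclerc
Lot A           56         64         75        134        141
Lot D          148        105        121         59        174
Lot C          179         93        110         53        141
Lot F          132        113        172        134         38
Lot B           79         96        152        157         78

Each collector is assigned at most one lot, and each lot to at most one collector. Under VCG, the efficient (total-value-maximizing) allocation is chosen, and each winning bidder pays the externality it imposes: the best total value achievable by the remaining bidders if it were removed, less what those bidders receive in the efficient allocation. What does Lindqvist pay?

Lindqvist pays $23.

Efficient allocation: Delgado→Lot C ($179), Lindqvist→Lot B ($96), Kapoor→Lot F ($172), Jensen→Lot A ($134), Leclerc→Lot D ($174); total welfare W = $755.
Lindqvist receives Lot B at value $96, so the others get W − 96 = $659.
Without Lindqvist: best allocation of the remaining 4 bidders over all 5 lots is Delgado→Lot C ($179), Kapoor→Lot F ($172), Jensen→Lot B ($157), Leclerc→Lot D ($174), total $682.
VCG payment = (others' best without Lindqvist) − (others' welfare with Lindqvist) = 682 − 659 = $23.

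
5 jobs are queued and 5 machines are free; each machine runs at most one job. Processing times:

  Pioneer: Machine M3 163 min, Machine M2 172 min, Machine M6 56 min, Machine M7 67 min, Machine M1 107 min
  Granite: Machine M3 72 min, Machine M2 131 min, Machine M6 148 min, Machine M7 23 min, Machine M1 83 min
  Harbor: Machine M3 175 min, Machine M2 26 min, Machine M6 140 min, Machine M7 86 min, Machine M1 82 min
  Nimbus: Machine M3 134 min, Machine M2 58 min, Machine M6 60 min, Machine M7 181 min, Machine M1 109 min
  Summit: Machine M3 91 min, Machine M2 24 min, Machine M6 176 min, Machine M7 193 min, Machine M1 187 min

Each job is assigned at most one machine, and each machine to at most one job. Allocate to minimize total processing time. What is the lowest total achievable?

Min total: 305 min

This is a one-to-one assignment (minimum-cost bipartite matching).
Optimal: Pioneer→Machine M6 (56 min), Granite→Machine M7 (23 min), Harbor→Machine M2 (26 min), Nimbus→Machine M1 (109 min), Summit→Machine M3 (91 min) — total 56+23+26+109+91 = 305 min.
Min-entry greedy (repeatedly take the single cheapest remaining cell) gives 319 min, worse by 14.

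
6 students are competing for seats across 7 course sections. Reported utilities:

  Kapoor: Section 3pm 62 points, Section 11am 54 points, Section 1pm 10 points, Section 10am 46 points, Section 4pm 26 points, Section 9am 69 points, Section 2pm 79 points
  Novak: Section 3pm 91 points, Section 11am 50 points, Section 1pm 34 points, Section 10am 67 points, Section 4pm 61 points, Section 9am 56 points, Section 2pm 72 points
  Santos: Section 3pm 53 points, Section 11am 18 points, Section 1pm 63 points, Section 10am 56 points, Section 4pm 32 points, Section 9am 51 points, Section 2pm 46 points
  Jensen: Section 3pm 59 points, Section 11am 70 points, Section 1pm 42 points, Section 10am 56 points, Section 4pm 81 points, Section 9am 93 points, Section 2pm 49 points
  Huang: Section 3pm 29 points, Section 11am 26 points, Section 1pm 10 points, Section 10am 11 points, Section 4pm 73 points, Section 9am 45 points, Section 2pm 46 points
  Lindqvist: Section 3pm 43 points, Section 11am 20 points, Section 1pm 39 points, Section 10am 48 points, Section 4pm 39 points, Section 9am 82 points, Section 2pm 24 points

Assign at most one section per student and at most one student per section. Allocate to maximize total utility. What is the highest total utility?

Optimal: Kapoor→Section 2pm (79 points), Novak→Section 3pm (91 points), Santos→Section 1pm (63 points), Jensen→Section 11am (70 points), Huang→Section 4pm (73 points), Lindqvist→Section 9am (82 points) — total 79+91+63+70+73+82 = 458 points.
Next-best assignment: Kapoor→Section 2pm, Novak→Section 3pm, Santos→Section 10am, Jensen→Section 11am, Huang→Section 4pm, Lindqvist→Section 9am = 451 points.
No other one-to-one assignment exceeds 458 points.

Max total: 458 points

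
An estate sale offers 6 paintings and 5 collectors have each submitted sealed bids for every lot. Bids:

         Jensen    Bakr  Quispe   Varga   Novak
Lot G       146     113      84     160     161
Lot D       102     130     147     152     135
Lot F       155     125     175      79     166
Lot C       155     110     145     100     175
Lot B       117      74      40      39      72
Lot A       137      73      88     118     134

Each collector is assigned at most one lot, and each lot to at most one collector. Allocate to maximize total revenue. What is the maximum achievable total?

Optimal: Jensen→Lot A ($137), Bakr→Lot D ($130), Quispe→Lot F ($175), Varga→Lot G ($160), Novak→Lot C ($175) — total 137+130+175+160+175 = $777.
Column-greedy (each lot in turn goes to its best remaining collector) gives $717, worse by 60.
Swapping Varga↔Bakr (Varga→Lot D $152, Bakr→Lot G $113) loses 25.
Checked against all permutations: $777 is optimal.

Maximum total: $777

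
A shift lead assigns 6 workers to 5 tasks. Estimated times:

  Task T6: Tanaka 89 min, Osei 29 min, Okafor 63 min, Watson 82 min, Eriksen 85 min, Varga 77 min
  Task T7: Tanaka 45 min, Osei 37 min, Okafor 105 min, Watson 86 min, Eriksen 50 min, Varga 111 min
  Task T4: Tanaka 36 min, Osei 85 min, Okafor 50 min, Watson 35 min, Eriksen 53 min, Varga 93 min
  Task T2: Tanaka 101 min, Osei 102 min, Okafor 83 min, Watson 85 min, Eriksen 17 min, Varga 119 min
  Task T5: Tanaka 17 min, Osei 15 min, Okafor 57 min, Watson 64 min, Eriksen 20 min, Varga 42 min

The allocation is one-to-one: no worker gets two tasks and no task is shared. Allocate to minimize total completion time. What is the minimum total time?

This is a one-to-one assignment (minimum-cost bipartite matching).
Optimal: Osei→Task T6 (29 min), Tanaka→Task T7 (45 min), Watson→Task T4 (35 min), Eriksen→Task T2 (17 min), Varga→Task T5 (42 min) — total 29+45+35+17+42 = 168 min.
Min-entry greedy (repeatedly take the single cheapest remaining cell) gives 175 min, worse by 7.
Checked against all permutations: 168 min is optimal.

Min total: 168 min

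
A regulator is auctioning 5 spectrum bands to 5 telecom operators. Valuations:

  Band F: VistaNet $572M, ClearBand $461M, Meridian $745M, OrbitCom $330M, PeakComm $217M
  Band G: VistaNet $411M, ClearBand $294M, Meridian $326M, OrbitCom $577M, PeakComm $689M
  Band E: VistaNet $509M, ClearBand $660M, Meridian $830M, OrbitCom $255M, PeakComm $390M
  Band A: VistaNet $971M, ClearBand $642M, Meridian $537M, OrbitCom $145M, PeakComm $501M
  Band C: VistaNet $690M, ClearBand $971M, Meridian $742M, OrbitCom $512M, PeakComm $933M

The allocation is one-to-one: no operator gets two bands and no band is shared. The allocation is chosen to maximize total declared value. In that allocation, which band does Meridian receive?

Meridian receives Band F.

This is a one-to-one assignment (maximum-weight bipartite matching).
Optimal: VistaNet→Band A ($971M), ClearBand→Band E ($660M), Meridian→Band F ($745M), OrbitCom→Band G ($577M), PeakComm→Band C ($933M) — total 971+660+745+577+933 = $3886M.
Column-greedy (each band in turn goes to its best remaining operator) gives $3577M, worse by 309.
Next-best assignment: VistaNet→Band A, ClearBand→Band C, Meridian→Band E, OrbitCom→Band F, PeakComm→Band G = $3791M.
Swapping Meridian↔ClearBand (Meridian→Band E $830M, ClearBand→Band F $461M) loses 114.
Meridian's own top band is Band E ($830M), but forcing Meridian→Band E and reassigning the rest optimally gives only $3791M — worse by 95.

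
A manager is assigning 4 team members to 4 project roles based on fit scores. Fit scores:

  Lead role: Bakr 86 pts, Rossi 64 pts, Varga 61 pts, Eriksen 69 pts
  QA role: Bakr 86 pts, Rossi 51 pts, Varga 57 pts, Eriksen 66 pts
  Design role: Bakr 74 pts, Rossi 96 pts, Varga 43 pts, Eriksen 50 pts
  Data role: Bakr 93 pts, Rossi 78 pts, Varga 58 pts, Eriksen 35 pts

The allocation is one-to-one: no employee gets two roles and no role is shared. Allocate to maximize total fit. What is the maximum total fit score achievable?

Max total: 316 pts

This is a one-to-one assignment (maximum-weight bipartite matching).
Optimal: Bakr→Data role (93 pts), Rossi→Design role (96 pts), Varga→Lead role (61 pts), Eriksen→QA role (66 pts) — total 93+96+61+66 = 316 pts.
Max-entry greedy (repeatedly take the single best remaining cell) gives 315 pts, worse by 1.
Next-best assignment: Bakr→Data role, Rossi→Design role, Varga→QA role, Eriksen→Lead role = 315 pts.
Checked against all permutations: 316 pts is optimal.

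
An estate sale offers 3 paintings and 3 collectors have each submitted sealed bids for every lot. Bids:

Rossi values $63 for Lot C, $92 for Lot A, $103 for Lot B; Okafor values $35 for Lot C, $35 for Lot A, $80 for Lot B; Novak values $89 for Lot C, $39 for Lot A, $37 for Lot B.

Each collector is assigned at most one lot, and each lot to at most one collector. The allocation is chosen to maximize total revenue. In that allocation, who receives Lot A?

Optimal: Rossi→Lot A ($92), Okafor→Lot B ($80), Novak→Lot C ($89) — total 92+80+89 = $261.
Row-greedy (each collector in turn takes its best remaining lot) gives $177, worse by 84.
Swapping Rossi↔Okafor (Rossi→Lot B $103, Okafor→Lot A $35) loses 34.
Rossi's own top lot is Lot B ($103), but forcing Rossi→Lot B and reassigning the rest optimally gives only $227 — worse by 34.

Rossi receives Lot A.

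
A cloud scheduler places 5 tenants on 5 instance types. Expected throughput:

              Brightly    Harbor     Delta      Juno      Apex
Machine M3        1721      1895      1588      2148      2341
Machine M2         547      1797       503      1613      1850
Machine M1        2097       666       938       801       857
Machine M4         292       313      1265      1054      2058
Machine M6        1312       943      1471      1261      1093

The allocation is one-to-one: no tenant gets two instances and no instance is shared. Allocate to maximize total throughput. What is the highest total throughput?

Treat this as an assignment problem: match each tenant to one instance.
Optimal: Brightly→Machine M1 (2097 ops/s), Harbor→Machine M2 (1797 ops/s), Delta→Machine M6 (1471 ops/s), Juno→Machine M3 (2148 ops/s), Apex→Machine M4 (2058 ops/s) — total 2097+1797+1471+2148+2058 = 9571 ops/s.
Checked against all permutations: 9571 ops/s is optimal.

Max total: 9571 ops/s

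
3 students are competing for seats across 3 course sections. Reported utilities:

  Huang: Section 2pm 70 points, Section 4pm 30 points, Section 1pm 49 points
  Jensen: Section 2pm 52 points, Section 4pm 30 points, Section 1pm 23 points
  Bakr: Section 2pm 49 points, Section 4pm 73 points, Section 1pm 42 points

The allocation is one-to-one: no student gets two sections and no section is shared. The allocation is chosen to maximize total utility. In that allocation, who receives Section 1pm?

Optimal: Huang→Section 1pm (49 points), Jensen→Section 2pm (52 points), Bakr→Section 4pm (73 points) — total 49+52+73 = 174 points.
Row-greedy (each student in turn takes its best remaining section) gives 142 points, worse by 32.
Huang's own top section is Section 2pm (70 points), but forcing Huang→Section 2pm and reassigning the rest optimally gives only 166 points — worse by 8.

Huang receives Section 1pm.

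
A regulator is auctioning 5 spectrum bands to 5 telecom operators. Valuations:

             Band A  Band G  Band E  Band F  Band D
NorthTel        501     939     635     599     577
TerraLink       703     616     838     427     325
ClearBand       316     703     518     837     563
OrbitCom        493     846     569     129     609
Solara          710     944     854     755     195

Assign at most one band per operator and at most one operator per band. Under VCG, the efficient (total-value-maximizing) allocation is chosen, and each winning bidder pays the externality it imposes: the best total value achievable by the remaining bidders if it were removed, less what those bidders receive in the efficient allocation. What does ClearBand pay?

ClearBand pays $36M.

Efficient allocation: NorthTel→Band G ($939M), TerraLink→Band A ($703M), ClearBand→Band F ($837M), OrbitCom→Band D ($609M), Solara→Band E ($854M); total welfare W = $3942M.
ClearBand receives Band F at value $837M, so the others get W − 837 = $3105M.
Without ClearBand: best allocation of the remaining 4 bidders over all 5 bands is NorthTel→Band G ($939M), TerraLink→Band E ($838M), OrbitCom→Band D ($609M), Solara→Band F ($755M), total $3141M.
VCG payment = (others' best without ClearBand) − (others' welfare with ClearBand) = 3141 − 3105 = $36M.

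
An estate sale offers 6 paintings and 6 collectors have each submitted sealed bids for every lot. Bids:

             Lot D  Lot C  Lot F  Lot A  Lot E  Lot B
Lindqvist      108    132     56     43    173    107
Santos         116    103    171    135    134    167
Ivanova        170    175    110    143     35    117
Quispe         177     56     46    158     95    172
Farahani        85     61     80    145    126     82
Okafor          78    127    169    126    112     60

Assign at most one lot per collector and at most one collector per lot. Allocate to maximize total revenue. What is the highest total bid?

Optimal: Lindqvist→Lot E ($173), Santos→Lot B ($167), Ivanova→Lot C ($175), Quispe→Lot D ($177), Farahani→Lot A ($145), Okafor→Lot F ($169) — total 173+167+175+177+145+169 = $1006.
Next-best assignment: Lindqvist→Lot E, Santos→Lot F, Ivanova→Lot D, Quispe→Lot B, Farahani→Lot A, Okafor→Lot C = $958.
Swapping Santos↔Quispe (Santos→Lot D $116, Quispe→Lot B $172) loses 56.
No other one-to-one assignment exceeds $1006.

Maximum total: $1006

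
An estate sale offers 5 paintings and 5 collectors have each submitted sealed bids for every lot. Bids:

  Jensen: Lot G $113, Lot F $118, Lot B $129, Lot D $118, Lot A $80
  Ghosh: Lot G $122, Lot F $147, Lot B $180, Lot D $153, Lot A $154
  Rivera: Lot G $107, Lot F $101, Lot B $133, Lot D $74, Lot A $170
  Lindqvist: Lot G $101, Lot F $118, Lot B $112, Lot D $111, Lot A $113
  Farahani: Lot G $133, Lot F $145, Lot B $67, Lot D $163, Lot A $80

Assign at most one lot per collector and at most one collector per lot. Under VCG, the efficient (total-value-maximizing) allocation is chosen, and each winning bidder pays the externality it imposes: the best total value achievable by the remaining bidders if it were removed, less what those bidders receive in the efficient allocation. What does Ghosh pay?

Efficient allocation: Jensen→Lot G ($113), Ghosh→Lot B ($180), Rivera→Lot A ($170), Lindqvist→Lot F ($118), Farahani→Lot D ($163); total welfare W = $744.
Ghosh receives Lot B at value $180, so the others get W − 180 = $564.
Without Ghosh: best allocation of the remaining 4 bidders over all 5 lots is Jensen→Lot B ($129), Rivera→Lot A ($170), Lindqvist→Lot F ($118), Farahani→Lot D ($163), total $580.
VCG payment = (others' best without Ghosh) − (others' welfare with Ghosh) = 580 − 564 = $16.

Ghosh pays $16.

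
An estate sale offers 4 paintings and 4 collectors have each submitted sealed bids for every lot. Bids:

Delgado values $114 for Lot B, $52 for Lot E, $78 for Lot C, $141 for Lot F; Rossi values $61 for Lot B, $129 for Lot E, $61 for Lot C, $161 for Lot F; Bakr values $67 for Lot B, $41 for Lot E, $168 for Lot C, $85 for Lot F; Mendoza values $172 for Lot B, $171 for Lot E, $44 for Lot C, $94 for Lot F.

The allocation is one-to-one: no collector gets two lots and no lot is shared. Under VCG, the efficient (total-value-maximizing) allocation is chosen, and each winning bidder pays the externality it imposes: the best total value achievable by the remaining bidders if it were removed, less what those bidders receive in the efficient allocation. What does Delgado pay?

Efficient allocation: Delgado→Lot B ($114), Rossi→Lot F ($161), Bakr→Lot C ($168), Mendoza→Lot E ($171); total welfare W = $614.
Delgado receives Lot B at value $114, so the others get W − 114 = $500.
Without Delgado: best allocation of the remaining 3 bidders over all 4 lots is Rossi→Lot F ($161), Bakr→Lot C ($168), Mendoza→Lot B ($172), total $501.
VCG payment = (others' best without Delgado) − (others' welfare with Delgado) = 501 − 500 = $1.

Delgado pays $1.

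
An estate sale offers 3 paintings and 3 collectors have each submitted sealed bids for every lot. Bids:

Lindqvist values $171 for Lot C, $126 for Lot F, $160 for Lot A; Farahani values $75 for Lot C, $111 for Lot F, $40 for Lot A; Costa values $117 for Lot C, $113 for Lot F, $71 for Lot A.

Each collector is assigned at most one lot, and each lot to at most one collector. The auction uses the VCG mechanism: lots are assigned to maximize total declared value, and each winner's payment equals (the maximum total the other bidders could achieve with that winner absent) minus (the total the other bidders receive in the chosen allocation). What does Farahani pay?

Efficient allocation: Lindqvist→Lot A ($160), Farahani→Lot F ($111), Costa→Lot C ($117); total welfare W = $388.
Farahani receives Lot F at value $111, so the others get W − 111 = $277.
Without Farahani: best allocation of the remaining 2 bidders over all 3 lots is Lindqvist→Lot C ($171), Costa→Lot F ($113), total $284.
VCG payment = (others' best without Farahani) − (others' welfare with Farahani) = 284 − 277 = $7.

Farahani pays $7.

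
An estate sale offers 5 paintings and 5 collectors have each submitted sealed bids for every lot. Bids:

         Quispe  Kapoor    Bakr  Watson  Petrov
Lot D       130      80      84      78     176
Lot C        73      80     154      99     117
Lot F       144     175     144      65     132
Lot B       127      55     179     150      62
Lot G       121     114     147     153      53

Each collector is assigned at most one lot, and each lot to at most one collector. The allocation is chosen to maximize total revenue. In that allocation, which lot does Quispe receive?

Optimal: Quispe→Lot B ($127), Kapoor→Lot F ($175), Bakr→Lot C ($154), Watson→Lot G ($153), Petrov→Lot D ($176) — total 127+175+154+153+176 = $785.
Max-entry greedy (repeatedly take the single best remaining cell) gives $756, worse by 29.
Swapping Kapoor↔Watson (Kapoor→Lot G $114, Watson→Lot F $65) loses 149.
Quispe's own top lot is Lot F ($144), but forcing Quispe→Lot F and reassigning the rest optimally gives only $738 — worse by 47.

Quispe receives Lot B.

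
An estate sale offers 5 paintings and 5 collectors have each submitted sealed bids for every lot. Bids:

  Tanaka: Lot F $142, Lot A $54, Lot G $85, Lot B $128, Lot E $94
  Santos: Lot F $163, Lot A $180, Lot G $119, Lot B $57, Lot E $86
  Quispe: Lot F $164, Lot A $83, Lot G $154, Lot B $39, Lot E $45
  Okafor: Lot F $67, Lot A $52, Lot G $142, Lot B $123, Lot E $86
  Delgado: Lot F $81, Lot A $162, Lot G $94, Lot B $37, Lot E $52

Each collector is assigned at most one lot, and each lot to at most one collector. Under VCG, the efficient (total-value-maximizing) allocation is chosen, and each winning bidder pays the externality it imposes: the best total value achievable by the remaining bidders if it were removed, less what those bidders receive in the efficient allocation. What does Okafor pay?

Okafor pays $34.

Efficient allocation: Tanaka→Lot E ($94), Santos→Lot F ($163), Quispe→Lot G ($154), Okafor→Lot B ($123), Delgado→Lot A ($162); total welfare W = $696.
Okafor receives Lot B at value $123, so the others get W − 123 = $573.
Without Okafor: best allocation of the remaining 4 bidders over all 5 lots is Tanaka→Lot B ($128), Santos→Lot F ($163), Quispe→Lot G ($154), Delgado→Lot A ($162), total $607.
VCG payment = (others' best without Okafor) − (others' welfare with Okafor) = 607 − 573 = $34.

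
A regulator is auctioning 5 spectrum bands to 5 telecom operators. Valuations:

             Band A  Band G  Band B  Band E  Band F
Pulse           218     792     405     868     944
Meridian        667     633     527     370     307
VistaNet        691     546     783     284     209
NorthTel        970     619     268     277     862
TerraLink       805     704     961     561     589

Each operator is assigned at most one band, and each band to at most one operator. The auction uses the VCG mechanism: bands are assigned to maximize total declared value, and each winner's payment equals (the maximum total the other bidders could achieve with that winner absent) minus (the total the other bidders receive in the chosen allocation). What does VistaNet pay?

Efficient allocation: Pulse→Band E ($868M), Meridian→Band G ($633M), VistaNet→Band A ($691M), NorthTel→Band F ($862M), TerraLink→Band B ($961M); total welfare W = $4015M.
VistaNet receives Band A at value $691M, so the others get W − 691 = $3324M.
Without VistaNet: best allocation of the remaining 4 bidders over all 5 bands is Pulse→Band F ($944M), Meridian→Band G ($633M), NorthTel→Band A ($970M), TerraLink→Band B ($961M), total $3508M.
VCG payment = (others' best without VistaNet) − (others' welfare with VistaNet) = 3508 − 3324 = $184M.

VistaNet pays $184M.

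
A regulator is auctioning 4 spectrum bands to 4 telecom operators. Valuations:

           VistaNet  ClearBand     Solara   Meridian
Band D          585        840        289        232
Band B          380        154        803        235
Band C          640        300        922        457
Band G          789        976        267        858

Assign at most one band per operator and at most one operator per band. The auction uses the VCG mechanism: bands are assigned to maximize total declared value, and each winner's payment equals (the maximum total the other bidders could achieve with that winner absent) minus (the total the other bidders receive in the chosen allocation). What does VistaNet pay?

Efficient allocation: VistaNet→Band C ($640M), ClearBand→Band D ($840M), Solara→Band B ($803M), Meridian→Band G ($858M); total welfare W = $3141M.
VistaNet receives Band C at value $640M, so the others get W − 640 = $2501M.
Without VistaNet: best allocation of the remaining 3 bidders over all 4 bands is ClearBand→Band D ($840M), Solara→Band C ($922M), Meridian→Band G ($858M), total $2620M.
VCG payment = (others' best without VistaNet) − (others' welfare with VistaNet) = 2620 − 2501 = $119M.

VistaNet pays $119M.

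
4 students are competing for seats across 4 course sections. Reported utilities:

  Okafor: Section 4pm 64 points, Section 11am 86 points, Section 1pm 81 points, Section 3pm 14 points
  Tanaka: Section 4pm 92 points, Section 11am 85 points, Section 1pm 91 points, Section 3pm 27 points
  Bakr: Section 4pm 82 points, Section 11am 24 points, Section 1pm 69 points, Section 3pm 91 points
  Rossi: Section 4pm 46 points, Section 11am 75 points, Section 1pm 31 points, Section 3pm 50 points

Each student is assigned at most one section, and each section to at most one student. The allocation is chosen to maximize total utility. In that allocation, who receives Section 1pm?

Okafor receives Section 1pm.

This is a one-to-one assignment (maximum-weight bipartite matching).
Optimal: Okafor→Section 1pm (81 points), Tanaka→Section 4pm (92 points), Bakr→Section 3pm (91 points), Rossi→Section 11am (75 points) — total 81+92+91+75 = 339 points.
Row-greedy (each student in turn takes its best remaining section) gives 300 points, worse by 39.
Okafor's own top section is Section 11am (86 points), but forcing Okafor→Section 11am and reassigning the rest optimally gives only 314 points — worse by 25.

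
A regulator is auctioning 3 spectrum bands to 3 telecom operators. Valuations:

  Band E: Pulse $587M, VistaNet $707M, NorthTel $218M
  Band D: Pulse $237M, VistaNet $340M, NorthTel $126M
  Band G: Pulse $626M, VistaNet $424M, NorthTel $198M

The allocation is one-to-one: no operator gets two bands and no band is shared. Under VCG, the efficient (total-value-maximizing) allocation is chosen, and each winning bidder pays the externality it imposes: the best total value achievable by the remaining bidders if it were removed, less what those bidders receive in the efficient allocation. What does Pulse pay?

Efficient allocation: Pulse→Band G ($626M), VistaNet→Band E ($707M), NorthTel→Band D ($126M); total welfare W = $1459M.
Pulse receives Band G at value $626M, so the others get W − 626 = $833M.
Without Pulse: best allocation of the remaining 2 bidders over all 3 bands is VistaNet→Band E ($707M), NorthTel→Band G ($198M), total $905M.
VCG payment = (others' best without Pulse) − (others' welfare with Pulse) = 905 − 833 = $72M.

Pulse pays $72M.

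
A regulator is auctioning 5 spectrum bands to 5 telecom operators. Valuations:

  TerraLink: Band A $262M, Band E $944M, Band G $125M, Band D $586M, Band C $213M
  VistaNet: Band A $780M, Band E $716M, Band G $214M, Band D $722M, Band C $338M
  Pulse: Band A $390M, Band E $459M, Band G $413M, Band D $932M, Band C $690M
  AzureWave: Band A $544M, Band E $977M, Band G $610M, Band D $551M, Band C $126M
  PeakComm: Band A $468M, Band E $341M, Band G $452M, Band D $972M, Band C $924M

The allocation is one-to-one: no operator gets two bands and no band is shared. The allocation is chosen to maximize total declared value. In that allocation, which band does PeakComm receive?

PeakComm receives Band C.

Optimal: TerraLink→Band E ($944M), VistaNet→Band A ($780M), Pulse→Band D ($932M), AzureWave→Band G ($610M), PeakComm→Band C ($924M) — total 944+780+932+610+924 = $4190M.
Max-entry greedy (repeatedly take the single best remaining cell) gives $3544M, worse by 646.
Checked against all permutations: $4190M is optimal.
PeakComm's own top band is Band D ($972M), but forcing PeakComm→Band D and reassigning the rest optimally gives only $3996M — worse by 194.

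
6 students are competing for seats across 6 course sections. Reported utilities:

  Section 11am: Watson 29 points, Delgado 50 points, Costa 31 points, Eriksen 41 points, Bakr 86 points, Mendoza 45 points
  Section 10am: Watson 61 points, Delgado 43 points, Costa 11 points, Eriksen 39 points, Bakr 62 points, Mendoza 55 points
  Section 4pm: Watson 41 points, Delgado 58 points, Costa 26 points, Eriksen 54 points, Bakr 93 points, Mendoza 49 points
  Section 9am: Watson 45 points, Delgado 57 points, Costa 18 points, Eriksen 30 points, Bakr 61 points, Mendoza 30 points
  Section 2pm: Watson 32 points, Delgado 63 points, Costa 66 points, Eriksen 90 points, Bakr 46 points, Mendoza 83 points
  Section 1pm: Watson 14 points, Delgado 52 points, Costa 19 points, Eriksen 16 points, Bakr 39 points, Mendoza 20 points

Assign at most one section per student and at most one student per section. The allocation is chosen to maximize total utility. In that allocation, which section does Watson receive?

Optimal: Watson→Section 9am (45 points), Delgado→Section 1pm (52 points), Costa→Section 11am (31 points), Eriksen→Section 2pm (90 points), Bakr→Section 4pm (93 points), Mendoza→Section 10am (55 points) — total 45+52+31+90+93+55 = 366 points.
Swapping Eriksen↔Costa (Eriksen→Section 11am 41 points, Costa→Section 2pm 66 points) loses 14.
Every other assignment is strictly worse.
Watson's own top section is Section 10am (61 points), but forcing Watson→Section 10am and reassigning the rest optimally gives only 365 points — worse by 1.

Watson receives Section 9am.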